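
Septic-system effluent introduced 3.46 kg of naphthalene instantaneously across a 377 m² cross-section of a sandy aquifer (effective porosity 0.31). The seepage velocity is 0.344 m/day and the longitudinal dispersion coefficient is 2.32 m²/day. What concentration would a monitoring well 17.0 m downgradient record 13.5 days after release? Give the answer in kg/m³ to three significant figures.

0.000441 kg/m³

For an instantaneous plane source, C(x,t) = M/(n_e·A·√(4πDt)) · exp(−(x−vt)²/(4Dt)), with n_e·A the pore (flow) area.
Plume center vt = 0.344 × 13.5 = 4.644 m, so the well at 17.0 m is 12.356 m downgradient of the peak.
√(4πDt) = 19.84 m, giving peak height M/(n_e·A·√(4πDt)) = 3.46/(0.31 × 377 × 19.84) = 0.001492 kg/m³.
(x−vt)²/(4Dt) = (12.356)²/(4 × 2.32 × 13.5) = 1.219; exp(−1.219) = 0.2955.
C = 0.001492 × 0.2955 = 0.000441 kg/m³.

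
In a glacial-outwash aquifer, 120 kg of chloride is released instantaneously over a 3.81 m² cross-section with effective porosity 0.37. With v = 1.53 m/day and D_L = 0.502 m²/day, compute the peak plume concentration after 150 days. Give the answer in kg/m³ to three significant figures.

The peak of an instantaneous 1D plume sits at x = vt; there the Gaussian factor is 1 and C_max = M/(n_e·A·√(4πDt)), where n_e·A is the pore area the mass is dissolved in.
√(4πDt) = √(4π × 0.502 × 150) = 30.76 m, so C_max = 120/(0.37 × 3.81 × 30.76) = 2.77 kg/m³.

2.77 kg/m³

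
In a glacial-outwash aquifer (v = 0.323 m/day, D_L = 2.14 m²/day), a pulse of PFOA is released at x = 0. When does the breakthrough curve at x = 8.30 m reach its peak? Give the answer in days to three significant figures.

For the 1D instantaneous-source solution, setting ∂C/∂t = 0 at fixed x gives v²t² + 2Dt − x² = 0, so t = (√(D² + v²x²) − D)/v².
√(D² + v²x²) = √(2.14² + 0.323² × 8.30²) = 3.430; v² = 0.104329.
t = (3.430 − 2.14)/0.104329 = 12.4 days (vs. the pure-advection estimate x/v = 25.7 d).

12.4 days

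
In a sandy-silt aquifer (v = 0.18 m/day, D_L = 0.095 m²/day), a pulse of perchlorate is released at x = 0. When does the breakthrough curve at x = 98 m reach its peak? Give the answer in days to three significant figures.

542 days

For the 1D instantaneous-source solution, setting ∂C/∂t = 0 at fixed x gives v²t² + 2Dt − x² = 0, so t = (√(D² + v²x²) − D)/v².
√(D² + v²x²) = √(0.095² + 0.18² × 98²) = 17.64; v² = 0.0324.
t = (17.64 − 0.095)/0.0324 = 542 days (vs. the pure-advection estimate x/v = 544 d).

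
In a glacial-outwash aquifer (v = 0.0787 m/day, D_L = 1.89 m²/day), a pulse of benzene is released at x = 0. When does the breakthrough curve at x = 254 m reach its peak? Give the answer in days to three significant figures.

2940 days

For the 1D instantaneous-source solution, setting ∂C/∂t = 0 at fixed x gives v²t² + 2Dt − x² = 0, so t = (√(D² + v²x²) − D)/v².
√(D² + v²x²) = √(1.89² + 0.0787² × 254²) = 20.08; v² = 0.00619369.
t = (20.08 − 1.89)/0.00619369 = 2940 days (vs. the pure-advection estimate x/v = 3230 d).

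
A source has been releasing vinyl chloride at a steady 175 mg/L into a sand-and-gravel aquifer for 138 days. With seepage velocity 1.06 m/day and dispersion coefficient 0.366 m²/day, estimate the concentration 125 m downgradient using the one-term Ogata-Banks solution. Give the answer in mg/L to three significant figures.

172 mg/L

For a continuous step input, C/C₀ ≈ ½·erfc((x−vt)/(2√(Dt))).
vt = 1.06 × 138 = 146.28 m and 2√(Dt) = 2√(0.366 × 138) = 14.21 m.
Argument (x−vt)/(2√(Dt)) = (125 − 146.28)/14.21 = -1.498; ½·erfc(-1.498) = 0.9829.
C = 175 × 0.9829 = 172 mg/L.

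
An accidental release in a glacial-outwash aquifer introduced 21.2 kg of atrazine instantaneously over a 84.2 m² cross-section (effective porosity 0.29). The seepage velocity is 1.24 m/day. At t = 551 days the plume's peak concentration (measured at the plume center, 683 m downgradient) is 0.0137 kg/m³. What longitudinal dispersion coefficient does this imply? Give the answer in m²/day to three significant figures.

0.580 m²/day

At the plume center C_max = M/(n_e·A·√(4πDt)), so D = M²/(4πt·(n_e·A·C_max)²).
n_e·A·C_max = 0.29 × 84.2 × 0.0137 = 0.3345 kg/m.
D = 21.2²/(4π × 551 × 0.3345²) = 0.580 m²/day.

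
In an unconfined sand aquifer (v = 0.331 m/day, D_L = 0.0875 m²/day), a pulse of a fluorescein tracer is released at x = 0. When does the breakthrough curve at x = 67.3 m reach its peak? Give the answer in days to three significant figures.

For the 1D instantaneous-source solution, setting ∂C/∂t = 0 at fixed x gives v²t² + 2Dt − x² = 0, so t = (√(D² + v²x²) − D)/v².
√(D² + v²x²) = √(0.0875² + 0.331² × 67.3²) = 22.28; v² = 0.109561.
t = (22.28 − 0.0875)/0.109561 = 203 days (vs. the pure-advection estimate x/v = 203 d).

203 days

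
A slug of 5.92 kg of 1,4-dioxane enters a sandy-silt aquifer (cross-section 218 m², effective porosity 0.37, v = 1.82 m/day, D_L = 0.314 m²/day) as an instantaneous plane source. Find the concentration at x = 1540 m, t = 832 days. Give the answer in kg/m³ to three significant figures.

0.000679 kg/m³

For an instantaneous plane source, C(x,t) = M/(n_e·A·√(4πDt)) · exp(−(x−vt)²/(4Dt)), with n_e·A the pore (flow) area.
Plume center vt = 1.82 × 832 = 1514.24 m, so the well at 1540 m is 25.76 m downgradient of the peak.
√(4πDt) = 57.30 m, giving peak height M/(n_e·A·√(4πDt)) = 5.92/(0.37 × 218 × 57.30) = 0.001281 kg/m³.
(x−vt)²/(4Dt) = (25.76)²/(4 × 0.314 × 832) = 0.6350; exp(−0.6350) = 0.5299.
C = 0.001281 × 0.5299 = 0.000679 kg/m³.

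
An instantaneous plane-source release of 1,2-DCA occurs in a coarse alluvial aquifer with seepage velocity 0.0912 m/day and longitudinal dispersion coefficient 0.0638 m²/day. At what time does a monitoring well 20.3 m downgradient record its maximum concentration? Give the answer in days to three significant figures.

215 days

For the 1D instantaneous-source solution, setting ∂C/∂t = 0 at fixed x gives v²t² + 2Dt − x² = 0, so t = (√(D² + v²x²) − D)/v².
√(D² + v²x²) = √(0.0638² + 0.0912² × 20.3²) = 1.852; v² = 0.00831744.
t = (1.852 − 0.0638)/0.00831744 = 215 days (vs. the pure-advection estimate x/v = 223 d).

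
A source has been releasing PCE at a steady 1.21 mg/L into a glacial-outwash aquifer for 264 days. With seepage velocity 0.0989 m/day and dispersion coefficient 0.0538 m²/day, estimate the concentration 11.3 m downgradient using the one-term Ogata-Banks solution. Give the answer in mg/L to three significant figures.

For a continuous step input, C/C₀ ≈ ½·erfc((x−vt)/(2√(Dt))).
vt = 0.0989 × 264 = 26.1096 m and 2√(Dt) = 2√(0.0538 × 264) = 7.537 m.
Argument (x−vt)/(2√(Dt)) = (11.3 − 26.1096)/7.537 = -1.965; ½·erfc(-1.965) = 0.9973.
C = 1.21 × 0.9973 = 1.21 mg/L.

1.21 mg/L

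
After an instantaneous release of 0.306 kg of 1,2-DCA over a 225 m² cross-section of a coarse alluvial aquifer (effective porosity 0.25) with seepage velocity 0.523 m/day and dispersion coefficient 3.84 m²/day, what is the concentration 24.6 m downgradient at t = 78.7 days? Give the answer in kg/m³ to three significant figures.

7.04e-05 kg/m³

For an instantaneous plane source, C(x,t) = M/(n_e·A·√(4πDt)) · exp(−(x−vt)²/(4Dt)), with n_e·A the pore (flow) area.
Plume center vt = 0.523 × 78.7 = 41.1601 m, so the well at 24.6 m is 16.5601 m upgradient of the peak.
√(4πDt) = 61.63 m, giving peak height M/(n_e·A·√(4πDt)) = 0.306/(0.25 × 225 × 61.63) = 8.827e-05 kg/m³.
(x−vt)²/(4Dt) = (-16.5601)²/(4 × 3.84 × 78.7) = 0.2269; exp(−0.2269) = 0.7970.
C = 8.827e-05 × 0.7970 = 7.04e-05 kg/m³.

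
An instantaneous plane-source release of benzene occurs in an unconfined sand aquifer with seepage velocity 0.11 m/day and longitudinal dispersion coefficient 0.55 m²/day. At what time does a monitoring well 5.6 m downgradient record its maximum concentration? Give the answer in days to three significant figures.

For the 1D instantaneous-source solution, setting ∂C/∂t = 0 at fixed x gives v²t² + 2Dt − x² = 0, so t = (√(D² + v²x²) − D)/v².
√(D² + v²x²) = √(0.55² + 0.11² × 5.6²) = 0.8258; v² = 0.0121.
t = (0.8258 − 0.55)/0.0121 = 22.8 days (vs. the pure-advection estimate x/v = 50.9 d).

22.8 days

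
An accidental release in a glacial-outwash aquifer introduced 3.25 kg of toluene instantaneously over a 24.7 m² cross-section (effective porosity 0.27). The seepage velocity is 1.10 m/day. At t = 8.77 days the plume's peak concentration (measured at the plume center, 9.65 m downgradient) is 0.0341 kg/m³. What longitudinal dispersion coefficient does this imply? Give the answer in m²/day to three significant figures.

1.85 m²/day

At the plume center C_max = M/(n_e·A·√(4πDt)), so D = M²/(4πt·(n_e·A·C_max)²).
n_e·A·C_max = 0.27 × 24.7 × 0.0341 = 0.2274 kg/m.
D = 3.25²/(4π × 8.77 × 0.2274²) = 1.85 m²/day.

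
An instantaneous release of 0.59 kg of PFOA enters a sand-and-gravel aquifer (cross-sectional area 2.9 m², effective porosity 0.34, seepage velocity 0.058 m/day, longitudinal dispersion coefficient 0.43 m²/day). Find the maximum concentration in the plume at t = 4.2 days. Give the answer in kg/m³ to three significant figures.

The peak of an instantaneous 1D plume sits at x = vt; there the Gaussian factor is 1 and C_max = M/(n_e·A·√(4πDt)), where n_e·A is the pore area the mass is dissolved in.
√(4πDt) = √(4π × 0.43 × 4.2) = 4.764 m, so C_max = 0.59/(0.34 × 2.9 × 4.764) = 0.126 kg/m³.

0.126 kg/m³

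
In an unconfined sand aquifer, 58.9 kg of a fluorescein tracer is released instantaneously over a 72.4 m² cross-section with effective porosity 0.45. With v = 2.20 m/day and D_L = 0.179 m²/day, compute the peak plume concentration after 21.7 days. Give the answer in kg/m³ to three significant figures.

The peak of an instantaneous 1D plume sits at x = vt; there the Gaussian factor is 1 and C_max = M/(n_e·A·√(4πDt)), where n_e·A is the pore area the mass is dissolved in.
√(4πDt) = √(4π × 0.179 × 21.7) = 6.987 m, so C_max = 58.9/(0.45 × 72.4 × 6.987) = 0.259 kg/m³.

0.259 kg/m³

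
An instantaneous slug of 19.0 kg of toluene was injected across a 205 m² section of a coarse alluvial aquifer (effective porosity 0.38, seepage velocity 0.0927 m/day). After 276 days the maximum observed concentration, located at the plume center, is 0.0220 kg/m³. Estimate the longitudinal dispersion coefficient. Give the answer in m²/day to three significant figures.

0.0354 m²/day

At the plume center C_max = M/(n_e·A·√(4πDt)), so D = M²/(4πt·(n_e·A·C_max)²).
n_e·A·C_max = 0.38 × 205 × 0.0220 = 1.714 kg/m.
D = 19.0²/(4π × 276 × 1.714²) = 0.0354 m²/day.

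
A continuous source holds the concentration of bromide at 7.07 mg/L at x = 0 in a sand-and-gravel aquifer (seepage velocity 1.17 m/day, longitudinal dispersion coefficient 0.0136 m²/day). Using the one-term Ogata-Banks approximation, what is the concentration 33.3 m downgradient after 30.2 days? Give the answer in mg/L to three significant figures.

6.98 mg/L

For a continuous step input, C/C₀ ≈ ½·erfc((x−vt)/(2√(Dt))).
vt = 1.17 × 30.2 = 35.334 m and 2√(Dt) = 2√(0.0136 × 30.2) = 1.282 m.
Argument (x−vt)/(2√(Dt)) = (33.3 − 35.334)/1.282 = -1.587; ½·erfc(-1.587) = 0.9876.
C = 7.07 × 0.9876 = 6.98 mg/L.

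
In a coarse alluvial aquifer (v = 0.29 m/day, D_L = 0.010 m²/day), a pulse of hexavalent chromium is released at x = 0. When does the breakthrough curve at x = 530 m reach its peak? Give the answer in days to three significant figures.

1830 days

For the 1D instantaneous-source solution, setting ∂C/∂t = 0 at fixed x gives v²t² + 2Dt − x² = 0, so t = (√(D² + v²x²) − D)/v².
√(D² + v²x²) = √(0.010² + 0.29² × 530²) = 153.7; v² = 0.0841.
t = (153.7 − 0.010)/0.0841 = 1830 days (vs. the pure-advection estimate x/v = 1830 d).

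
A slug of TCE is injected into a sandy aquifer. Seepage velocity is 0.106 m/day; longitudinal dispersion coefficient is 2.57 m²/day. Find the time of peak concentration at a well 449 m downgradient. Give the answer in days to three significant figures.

4010 days

For the 1D instantaneous-source solution, setting ∂C/∂t = 0 at fixed x gives v²t² + 2Dt − x² = 0, so t = (√(D² + v²x²) − D)/v².
√(D² + v²x²) = √(2.57² + 0.106² × 449²) = 47.66; v² = 0.011236.
t = (47.66 − 2.57)/0.011236 = 4010 days (vs. the pure-advection estimate x/v = 4240 d).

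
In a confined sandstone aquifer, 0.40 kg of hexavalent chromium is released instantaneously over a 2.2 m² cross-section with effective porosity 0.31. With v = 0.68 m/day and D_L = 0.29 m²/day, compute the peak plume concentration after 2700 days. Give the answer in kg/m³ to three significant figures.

The peak of an instantaneous 1D plume sits at x = vt; there the Gaussian factor is 1 and C_max = M/(n_e·A·√(4πDt)), where n_e·A is the pore area the mass is dissolved in.
√(4πDt) = √(4π × 0.29 × 2700) = 99.19 m, so C_max = 0.40/(0.31 × 2.2 × 99.19) = 0.00591 kg/m³.

0.00591 kg/m³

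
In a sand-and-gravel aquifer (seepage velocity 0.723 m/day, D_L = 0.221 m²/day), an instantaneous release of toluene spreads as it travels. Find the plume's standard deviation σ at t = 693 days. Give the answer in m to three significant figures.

17.5 m

Dispersive spreading gives a Gaussian with σ² = 2Dt; advection only shifts the center.
σ = √(2 × 0.221 × 693) = 17.5 m.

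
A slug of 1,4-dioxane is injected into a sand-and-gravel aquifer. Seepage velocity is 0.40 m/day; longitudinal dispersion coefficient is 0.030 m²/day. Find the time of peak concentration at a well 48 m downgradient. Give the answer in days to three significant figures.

120 days

For the 1D instantaneous-source solution, setting ∂C/∂t = 0 at fixed x gives v²t² + 2Dt − x² = 0, so t = (√(D² + v²x²) − D)/v².
√(D² + v²x²) = √(0.030² + 0.40² × 48²) = 19.20; v² = 0.16.
t = (19.20 − 0.030)/0.16 = 120 days (vs. the pure-advection estimate x/v = 120 d).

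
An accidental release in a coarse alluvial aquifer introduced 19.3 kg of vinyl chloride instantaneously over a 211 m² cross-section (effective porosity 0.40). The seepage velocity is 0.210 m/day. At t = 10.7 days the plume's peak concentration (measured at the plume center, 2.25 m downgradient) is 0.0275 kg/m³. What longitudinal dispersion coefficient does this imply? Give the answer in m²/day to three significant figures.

0.514 m²/day

At the plume center C_max = M/(n_e·A·√(4πDt)), so D = M²/(4πt·(n_e·A·C_max)²).
n_e·A·C_max = 0.40 × 211 × 0.0275 = 2.321 kg/m.
D = 19.3²/(4π × 10.7 × 2.321²) = 0.514 m²/day.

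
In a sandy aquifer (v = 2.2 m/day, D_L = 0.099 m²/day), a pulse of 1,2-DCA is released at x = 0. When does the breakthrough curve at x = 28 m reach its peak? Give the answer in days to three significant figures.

For the 1D instantaneous-source solution, setting ∂C/∂t = 0 at fixed x gives v²t² + 2Dt − x² = 0, so t = (√(D² + v²x²) − D)/v².
√(D² + v²x²) = √(0.099² + 2.2² × 28²) = 61.60; v² = 4.84.
t = (61.60 − 0.099)/4.84 = 12.7 days (vs. the pure-advection estimate x/v = 12.7 d).

12.7 days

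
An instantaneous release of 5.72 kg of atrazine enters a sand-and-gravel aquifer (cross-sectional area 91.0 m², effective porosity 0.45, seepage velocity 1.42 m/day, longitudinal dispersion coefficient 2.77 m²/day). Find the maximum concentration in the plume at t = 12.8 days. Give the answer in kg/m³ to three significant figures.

0.00662 kg/m³

The peak of an instantaneous 1D plume sits at x = vt; there the Gaussian factor is 1 and C_max = M/(n_e·A·√(4πDt)), where n_e·A is the pore area the mass is dissolved in.
√(4πDt) = √(4π × 2.77 × 12.8) = 21.11 m, so C_max = 5.72/(0.45 × 91.0 × 21.11) = 0.00662 kg/m³.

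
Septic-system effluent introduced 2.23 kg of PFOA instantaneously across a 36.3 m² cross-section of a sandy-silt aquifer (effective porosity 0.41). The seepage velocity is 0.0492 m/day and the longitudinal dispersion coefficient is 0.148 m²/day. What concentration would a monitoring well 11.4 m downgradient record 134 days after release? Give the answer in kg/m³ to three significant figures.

0.00709 kg/m³

For an instantaneous plane source, C(x,t) = M/(n_e·A·√(4πDt)) · exp(−(x−vt)²/(4Dt)), with n_e·A the pore (flow) area.
Plume center vt = 0.0492 × 134 = 6.5928 m, so the well at 11.4 m is 4.8072 m downgradient of the peak.
√(4πDt) = 15.79 m, giving peak height M/(n_e·A·√(4πDt)) = 2.23/(0.41 × 36.3 × 15.79) = 0.009489 kg/m³.
(x−vt)²/(4Dt) = (4.8072)²/(4 × 0.148 × 134) = 0.2913; exp(−0.2913) = 0.7473.
C = 0.009489 × 0.7473 = 0.00709 kg/m³.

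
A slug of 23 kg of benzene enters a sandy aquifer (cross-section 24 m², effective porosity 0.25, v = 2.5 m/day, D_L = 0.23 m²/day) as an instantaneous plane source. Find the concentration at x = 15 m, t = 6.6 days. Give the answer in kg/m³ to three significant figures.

For an instantaneous plane source, C(x,t) = M/(n_e·A·√(4πDt)) · exp(−(x−vt)²/(4Dt)), with n_e·A the pore (flow) area.
Plume center vt = 2.5 × 6.6 = 16.5 m, so the well at 15 m is 1.5 m upgradient of the peak.
√(4πDt) = 4.368 m, giving peak height M/(n_e·A·√(4πDt)) = 23/(0.25 × 24 × 4.368) = 0.8776 kg/m³.
(x−vt)²/(4Dt) = (-1.5)²/(4 × 0.23 × 6.6) = 0.3706; exp(−0.3706) = 0.6903.
C = 0.8776 × 0.6903 = 0.606 kg/m³.

0.606 kg/m³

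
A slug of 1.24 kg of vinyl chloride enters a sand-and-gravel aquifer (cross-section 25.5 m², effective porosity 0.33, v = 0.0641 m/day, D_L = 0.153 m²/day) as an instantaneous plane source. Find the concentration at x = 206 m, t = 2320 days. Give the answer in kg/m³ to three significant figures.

0.000219 kg/m³

For an instantaneous plane source, C(x,t) = M/(n_e·A·√(4πDt)) · exp(−(x−vt)²/(4Dt)), with n_e·A the pore (flow) area.
Plume center vt = 0.0641 × 2320 = 148.712 m, so the well at 206 m is 57.288 m downgradient of the peak.
√(4πDt) = 66.79 m, giving peak height M/(n_e·A·√(4πDt)) = 1.24/(0.33 × 25.5 × 66.79) = 0.002206 kg/m³.
(x−vt)²/(4Dt) = (57.288)²/(4 × 0.153 × 2320) = 2.311; exp(−2.311) = 0.09916.
C = 0.002206 × 0.09916 = 0.000219 kg/m³.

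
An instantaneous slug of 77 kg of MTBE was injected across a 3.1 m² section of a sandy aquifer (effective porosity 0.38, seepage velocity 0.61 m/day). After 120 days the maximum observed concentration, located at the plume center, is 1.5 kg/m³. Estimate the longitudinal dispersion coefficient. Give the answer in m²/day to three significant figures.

At the plume center C_max = M/(n_e·A·√(4πDt)), so D = M²/(4πt·(n_e·A·C_max)²).
n_e·A·C_max = 0.38 × 3.1 × 1.5 = 1.767 kg/m.
D = 77²/(4π × 120 × 1.767²) = 1.26 m²/day.

1.26 m²/day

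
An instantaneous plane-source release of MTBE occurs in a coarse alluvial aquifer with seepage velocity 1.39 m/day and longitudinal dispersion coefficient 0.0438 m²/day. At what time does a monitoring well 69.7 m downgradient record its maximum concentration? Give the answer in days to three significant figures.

50.1 days

For the 1D instantaneous-source solution, setting ∂C/∂t = 0 at fixed x gives v²t² + 2Dt − x² = 0, so t = (√(D² + v²x²) − D)/v².
√(D² + v²x²) = √(0.0438² + 1.39² × 69.7²) = 96.88; v² = 1.9321.
t = (96.88 − 0.0438)/1.9321 = 50.1 days (vs. the pure-advection estimate x/v = 50.1 d).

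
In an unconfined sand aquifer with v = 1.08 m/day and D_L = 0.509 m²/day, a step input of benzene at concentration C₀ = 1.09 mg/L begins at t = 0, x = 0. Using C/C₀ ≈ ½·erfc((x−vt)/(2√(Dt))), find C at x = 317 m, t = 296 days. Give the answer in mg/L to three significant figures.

For a continuous step input, C/C₀ ≈ ½·erfc((x−vt)/(2√(Dt))).
vt = 1.08 × 296 = 319.68 m and 2√(Dt) = 2√(0.509 × 296) = 24.55 m.
Argument (x−vt)/(2√(Dt)) = (317 − 319.68)/24.55 = -0.1092; ½·erfc(-0.1092) = 0.5614.
C = 1.09 × 0.5614 = 0.612 mg/L.

0.612 mg/L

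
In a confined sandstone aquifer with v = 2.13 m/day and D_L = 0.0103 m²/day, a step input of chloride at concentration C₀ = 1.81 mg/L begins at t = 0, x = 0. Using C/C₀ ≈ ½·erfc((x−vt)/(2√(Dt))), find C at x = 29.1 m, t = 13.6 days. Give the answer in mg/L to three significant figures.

0.727 mg/L

For a continuous step input, C/C₀ ≈ ½·erfc((x−vt)/(2√(Dt))).
vt = 2.13 × 13.6 = 28.968 m and 2√(Dt) = 2√(0.0103 × 13.6) = 0.7485 m.
Argument (x−vt)/(2√(Dt)) = (29.1 − 28.968)/0.7485 = 0.1764; ½·erfc(0.1764) = 0.4015.
C = 1.81 × 0.4015 = 0.727 mg/L.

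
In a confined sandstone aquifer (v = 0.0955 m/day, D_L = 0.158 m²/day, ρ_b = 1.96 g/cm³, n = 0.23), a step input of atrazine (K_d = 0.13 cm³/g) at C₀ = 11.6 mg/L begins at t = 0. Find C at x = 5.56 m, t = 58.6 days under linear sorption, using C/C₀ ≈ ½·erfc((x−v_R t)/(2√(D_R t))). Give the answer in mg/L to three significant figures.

1.90 mg/L

Retardation factor R = 1 + ρ_b·K_d/n = 1 + 1.96 × 0.13/0.23 = 2.108.
Sorption retards both mechanisms: v_R = v/R = 0.04530 m/day, D_R = D/R = 0.07495 m²/day.
v_R·t = 0.04530 × 58.6 = 2.65458 m; 2√(D_R t) = 4.191 m; argument = (5.56 − 2.65458)/4.191 = 0.6933.
C = C₀ × ½·erfc(0.6933) = 11.6 × 0.1634 = 1.90 mg/L.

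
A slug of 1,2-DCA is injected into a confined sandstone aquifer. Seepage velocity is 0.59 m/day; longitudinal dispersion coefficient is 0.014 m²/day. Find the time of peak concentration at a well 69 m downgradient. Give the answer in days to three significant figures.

117 days

For the 1D instantaneous-source solution, setting ∂C/∂t = 0 at fixed x gives v²t² + 2Dt − x² = 0, so t = (√(D² + v²x²) − D)/v².
√(D² + v²x²) = √(0.014² + 0.59² × 69²) = 40.71; v² = 0.3481.
t = (40.71 − 0.014)/0.3481 = 117 days (vs. the pure-advection estimate x/v = 117 d).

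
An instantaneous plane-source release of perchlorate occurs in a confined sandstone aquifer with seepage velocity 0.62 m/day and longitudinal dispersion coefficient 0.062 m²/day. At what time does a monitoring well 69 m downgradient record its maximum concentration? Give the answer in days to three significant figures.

For the 1D instantaneous-source solution, setting ∂C/∂t = 0 at fixed x gives v²t² + 2Dt − x² = 0, so t = (√(D² + v²x²) − D)/v².
√(D² + v²x²) = √(0.062² + 0.62² × 69²) = 42.78; v² = 0.3844.
t = (42.78 − 0.062)/0.3844 = 111 days (vs. the pure-advection estimate x/v = 111 d).

111 days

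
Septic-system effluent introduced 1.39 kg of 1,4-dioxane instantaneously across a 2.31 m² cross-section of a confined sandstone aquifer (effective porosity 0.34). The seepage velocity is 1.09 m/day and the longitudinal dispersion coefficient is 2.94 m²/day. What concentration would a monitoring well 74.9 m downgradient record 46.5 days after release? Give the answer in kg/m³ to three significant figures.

0.0146 kg/m³

For an instantaneous plane source, C(x,t) = M/(n_e·A·√(4πDt)) · exp(−(x−vt)²/(4Dt)), with n_e·A the pore (flow) area.
Plume center vt = 1.09 × 46.5 = 50.685 m, so the well at 74.9 m is 24.215 m downgradient of the peak.
√(4πDt) = 41.45 m, giving peak height M/(n_e·A·√(4πDt)) = 1.39/(0.34 × 2.31 × 41.45) = 0.04270 kg/m³.
(x−vt)²/(4Dt) = (24.215)²/(4 × 2.94 × 46.5) = 1.072; exp(−1.072) = 0.3423.
C = 0.04270 × 0.3423 = 0.0146 kg/m³.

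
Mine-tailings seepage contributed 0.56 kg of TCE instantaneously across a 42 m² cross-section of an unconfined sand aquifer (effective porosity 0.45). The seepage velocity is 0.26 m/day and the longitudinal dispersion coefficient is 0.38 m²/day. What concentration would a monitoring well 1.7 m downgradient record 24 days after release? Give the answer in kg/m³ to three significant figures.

0.00157 kg/m³

For an instantaneous plane source, C(x,t) = M/(n_e·A·√(4πDt)) · exp(−(x−vt)²/(4Dt)), with n_e·A the pore (flow) area.
Plume center vt = 0.26 × 24 = 6.24 m, so the well at 1.7 m is 4.54 m upgradient of the peak.
√(4πDt) = 10.71 m, giving peak height M/(n_e·A·√(4πDt)) = 0.56/(0.45 × 42 × 10.71) = 0.002767 kg/m³.
(x−vt)²/(4Dt) = (-4.54)²/(4 × 0.38 × 24) = 0.5650; exp(−0.5650) = 0.5684.
C = 0.002767 × 0.5684 = 0.00157 kg/m³.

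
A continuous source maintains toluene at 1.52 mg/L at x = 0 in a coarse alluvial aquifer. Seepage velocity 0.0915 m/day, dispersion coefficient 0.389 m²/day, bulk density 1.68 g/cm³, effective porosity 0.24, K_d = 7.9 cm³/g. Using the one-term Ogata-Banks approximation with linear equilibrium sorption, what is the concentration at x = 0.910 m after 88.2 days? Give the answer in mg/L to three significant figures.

0.370 mg/L

Retardation factor R = 1 + ρ_b·K_d/n = 1 + 1.68 × 7.9/0.24 = 56.30.
Sorption retards both mechanisms: v_R = v/R = 0.001625 m/day, D_R = D/R = 0.006909 m²/day.
v_R·t = 0.001625 × 88.2 = 0.143325 m; 2√(D_R t) = 1.561 m; argument = (0.910 − 0.143325)/1.561 = 0.4911.
C = C₀ × ½·erfc(0.4911) = 1.52 × 0.2437 = 0.370 mg/L.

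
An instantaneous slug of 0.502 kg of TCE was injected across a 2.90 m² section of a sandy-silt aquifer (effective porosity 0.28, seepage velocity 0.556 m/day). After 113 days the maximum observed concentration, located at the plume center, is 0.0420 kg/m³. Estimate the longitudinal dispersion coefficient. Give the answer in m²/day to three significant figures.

0.153 m²/day

At the plume center C_max = M/(n_e·A·√(4πDt)), so D = M²/(4πt·(n_e·A·C_max)²).
n_e·A·C_max = 0.28 × 2.90 × 0.0420 = 0.03410 kg/m.
D = 0.502²/(4π × 113 × 0.03410²) = 0.153 m²/day.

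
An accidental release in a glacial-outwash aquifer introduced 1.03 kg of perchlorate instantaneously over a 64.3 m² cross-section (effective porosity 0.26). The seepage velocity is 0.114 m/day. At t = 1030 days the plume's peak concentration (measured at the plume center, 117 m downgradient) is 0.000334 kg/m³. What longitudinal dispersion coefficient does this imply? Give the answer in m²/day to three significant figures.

2.63 m²/day

At the plume center C_max = M/(n_e·A·√(4πDt)), so D = M²/(4πt·(n_e·A·C_max)²).
n_e·A·C_max = 0.26 × 64.3 × 0.000334 = 0.005584 kg/m.
D = 1.03²/(4π × 1030 × 0.005584²) = 2.63 m²/day.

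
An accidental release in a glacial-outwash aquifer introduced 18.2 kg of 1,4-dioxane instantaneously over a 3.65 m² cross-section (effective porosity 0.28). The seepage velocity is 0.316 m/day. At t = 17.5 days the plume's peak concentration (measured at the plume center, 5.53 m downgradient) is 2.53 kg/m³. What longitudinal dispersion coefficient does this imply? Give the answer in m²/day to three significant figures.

0.225 m²/day

At the plume center C_max = M/(n_e·A·√(4πDt)), so D = M²/(4πt·(n_e·A·C_max)²).
n_e·A·C_max = 0.28 × 3.65 × 2.53 = 2.586 kg/m.
D = 18.2²/(4π × 17.5 × 2.586²) = 0.225 m²/day.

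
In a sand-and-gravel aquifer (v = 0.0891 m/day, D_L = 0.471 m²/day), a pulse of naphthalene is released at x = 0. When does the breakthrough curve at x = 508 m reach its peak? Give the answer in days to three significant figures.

5640 days

For the 1D instantaneous-source solution, setting ∂C/∂t = 0 at fixed x gives v²t² + 2Dt − x² = 0, so t = (√(D² + v²x²) − D)/v².
√(D² + v²x²) = √(0.471² + 0.0891² × 508²) = 45.27; v² = 0.00793881.
t = (45.27 − 0.471)/0.00793881 = 5640 days (vs. the pure-advection estimate x/v = 5700 d).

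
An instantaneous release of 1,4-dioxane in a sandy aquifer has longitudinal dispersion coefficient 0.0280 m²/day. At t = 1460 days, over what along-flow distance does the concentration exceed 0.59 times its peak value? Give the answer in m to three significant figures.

The plume is Gaussian with σ = √(2Dt) = √(2 × 0.0280 × 1460) = 9.042 m.
C/C_peak = exp(−Δx²/(2σ²)) = 0.59 ⇒ Δx = σ·√(−2 ln 0.59) = 9.042 × 1.027 = 9.286 m.
Width = 2Δx = 18.6 m.

18.6 m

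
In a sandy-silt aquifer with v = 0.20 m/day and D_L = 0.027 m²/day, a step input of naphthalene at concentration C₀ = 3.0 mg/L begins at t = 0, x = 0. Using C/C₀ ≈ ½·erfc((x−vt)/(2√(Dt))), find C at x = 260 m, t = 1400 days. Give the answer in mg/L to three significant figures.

For a continuous step input, C/C₀ ≈ ½·erfc((x−vt)/(2√(Dt))).
vt = 0.20 × 1400 = 280 m and 2√(Dt) = 2√(0.027 × 1400) = 12.30 m.
Argument (x−vt)/(2√(Dt)) = (260 − 280)/12.30 = -1.626; ½·erfc(-1.626) = 0.9893.
C = 3.0 × 0.9893 = 2.97 mg/L.

2.97 mg/L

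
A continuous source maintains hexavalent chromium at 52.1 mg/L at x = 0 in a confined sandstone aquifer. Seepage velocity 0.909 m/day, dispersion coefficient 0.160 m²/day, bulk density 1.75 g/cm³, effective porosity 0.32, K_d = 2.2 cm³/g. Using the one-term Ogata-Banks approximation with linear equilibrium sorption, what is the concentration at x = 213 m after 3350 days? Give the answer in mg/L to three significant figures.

51.5 mg/L

Retardation factor R = 1 + ρ_b·K_d/n = 1 + 1.75 × 2.2/0.32 = 13.03.
Sorption retards both mechanisms: v_R = v/R = 0.06976 m/day, D_R = D/R = 0.01228 m²/day.
v_R·t = 0.06976 × 3350 = 233.696 m; 2√(D_R t) = 12.83 m; argument = (213 − 233.696)/12.83 = -1.613.
C = C₀ × ½·erfc(-1.613) = 52.1 × 0.9887 = 51.5 mg/L.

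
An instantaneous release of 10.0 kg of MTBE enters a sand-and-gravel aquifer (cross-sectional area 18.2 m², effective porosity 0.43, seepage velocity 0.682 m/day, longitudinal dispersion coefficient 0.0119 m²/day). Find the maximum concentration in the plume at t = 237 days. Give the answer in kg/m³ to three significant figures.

The peak of an instantaneous 1D plume sits at x = vt; there the Gaussian factor is 1 and C_max = M/(n_e·A·√(4πDt)), where n_e·A is the pore area the mass is dissolved in.
√(4πDt) = √(4π × 0.0119 × 237) = 5.953 m, so C_max = 10.0/(0.43 × 18.2 × 5.953) = 0.215 kg/m³.

0.215 kg/m³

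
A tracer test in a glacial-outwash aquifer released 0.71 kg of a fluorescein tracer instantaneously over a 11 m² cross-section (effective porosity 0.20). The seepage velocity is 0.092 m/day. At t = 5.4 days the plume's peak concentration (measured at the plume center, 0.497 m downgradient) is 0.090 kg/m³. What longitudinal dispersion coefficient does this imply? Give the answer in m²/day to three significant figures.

0.189 m²/day

At the plume center C_max = M/(n_e·A·√(4πDt)), so D = M²/(4πt·(n_e·A·C_max)²).
n_e·A·C_max = 0.20 × 11 × 0.090 = 0.1980 kg/m.
D = 0.71²/(4π × 5.4 × 0.1980²) = 0.189 m²/day.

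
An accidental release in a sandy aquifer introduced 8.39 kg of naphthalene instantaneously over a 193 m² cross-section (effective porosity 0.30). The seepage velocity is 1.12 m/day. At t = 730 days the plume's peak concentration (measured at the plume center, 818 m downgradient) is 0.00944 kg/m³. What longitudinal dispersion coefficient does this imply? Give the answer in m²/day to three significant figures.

At the plume center C_max = M/(n_e·A·√(4πDt)), so D = M²/(4πt·(n_e·A·C_max)²).
n_e·A·C_max = 0.30 × 193 × 0.00944 = 0.5466 kg/m.
D = 8.39²/(4π × 730 × 0.5466²) = 0.0257 m²/day.

0.0257 m²/day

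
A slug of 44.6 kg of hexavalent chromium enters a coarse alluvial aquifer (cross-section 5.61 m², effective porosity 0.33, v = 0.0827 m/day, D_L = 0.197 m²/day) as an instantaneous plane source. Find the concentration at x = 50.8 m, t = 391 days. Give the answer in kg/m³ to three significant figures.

For an instantaneous plane source, C(x,t) = M/(n_e·A·√(4πDt)) · exp(−(x−vt)²/(4Dt)), with n_e·A the pore (flow) area.
Plume center vt = 0.0827 × 391 = 32.3357 m, so the well at 50.8 m is 18.4643 m downgradient of the peak.
√(4πDt) = 31.11 m, giving peak height M/(n_e·A·√(4πDt)) = 44.6/(0.33 × 5.61 × 31.11) = 0.7744 kg/m³.
(x−vt)²/(4Dt) = (18.4643)²/(4 × 0.197 × 391) = 1.107; exp(−1.107) = 0.3305.
C = 0.7744 × 0.3305 = 0.256 kg/m³.

0.256 kg/m³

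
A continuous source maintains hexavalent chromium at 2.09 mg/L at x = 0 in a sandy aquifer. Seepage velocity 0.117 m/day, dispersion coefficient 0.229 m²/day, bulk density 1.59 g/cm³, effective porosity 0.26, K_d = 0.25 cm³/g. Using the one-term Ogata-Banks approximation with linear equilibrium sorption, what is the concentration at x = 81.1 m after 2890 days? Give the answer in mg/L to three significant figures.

Retardation factor R = 1 + ρ_b·K_d/n = 1 + 1.59 × 0.25/0.26 = 2.529.
Sorption retards both mechanisms: v_R = v/R = 0.04626 m/day, D_R = D/R = 0.09055 m²/day.
v_R·t = 0.04626 × 2890 = 133.6914 m; 2√(D_R t) = 32.35 m; argument = (81.1 − 133.6914)/32.35 = -1.626.
C = C₀ × ½·erfc(-1.626) = 2.09 × 0.9893 = 2.07 mg/L.

2.07 mg/L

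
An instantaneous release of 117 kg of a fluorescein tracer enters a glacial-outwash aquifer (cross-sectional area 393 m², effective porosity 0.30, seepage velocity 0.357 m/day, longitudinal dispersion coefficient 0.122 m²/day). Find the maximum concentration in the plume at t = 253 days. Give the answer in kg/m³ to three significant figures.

0.0504 kg/m³

The peak of an instantaneous 1D plume sits at x = vt; there the Gaussian factor is 1 and C_max = M/(n_e·A·√(4πDt)), where n_e·A is the pore area the mass is dissolved in.
√(4πDt) = √(4π × 0.122 × 253) = 19.69 m, so C_max = 117/(0.30 × 393 × 19.69) = 0.0504 kg/m³.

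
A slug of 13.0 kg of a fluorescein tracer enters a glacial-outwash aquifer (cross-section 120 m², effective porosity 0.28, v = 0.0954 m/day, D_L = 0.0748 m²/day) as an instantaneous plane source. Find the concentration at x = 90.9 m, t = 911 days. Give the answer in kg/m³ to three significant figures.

For an instantaneous plane source, C(x,t) = M/(n_e·A·√(4πDt)) · exp(−(x−vt)²/(4Dt)), with n_e·A the pore (flow) area.
Plume center vt = 0.0954 × 911 = 86.9094 m, so the well at 90.9 m is 3.9906 m downgradient of the peak.
√(4πDt) = 29.26 m, giving peak height M/(n_e·A·√(4πDt)) = 13.0/(0.28 × 120 × 29.26) = 0.01322 kg/m³.
(x−vt)²/(4Dt) = (3.9906)²/(4 × 0.0748 × 911) = 0.05842; exp(−0.05842) = 0.9433.
C = 0.01322 × 0.9433 = 0.0125 kg/m³.

0.0125 kg/m³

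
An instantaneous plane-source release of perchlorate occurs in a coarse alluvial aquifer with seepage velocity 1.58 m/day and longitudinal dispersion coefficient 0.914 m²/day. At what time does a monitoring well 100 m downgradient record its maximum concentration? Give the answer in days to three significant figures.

For the 1D instantaneous-source solution, setting ∂C/∂t = 0 at fixed x gives v²t² + 2Dt − x² = 0, so t = (√(D² + v²x²) − D)/v².
√(D² + v²x²) = √(0.914² + 1.58² × 100²) = 158.0; v² = 2.4964.
t = (158.0 − 0.914)/2.4964 = 62.9 days (vs. the pure-advection estimate x/v = 63.3 d).

62.9 days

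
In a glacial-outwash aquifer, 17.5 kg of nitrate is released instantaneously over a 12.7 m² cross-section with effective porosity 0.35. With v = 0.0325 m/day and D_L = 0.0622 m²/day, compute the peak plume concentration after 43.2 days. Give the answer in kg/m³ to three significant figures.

0.678 kg/m³

The peak of an instantaneous 1D plume sits at x = vt; there the Gaussian factor is 1 and C_max = M/(n_e·A·√(4πDt)), where n_e·A is the pore area the mass is dissolved in.
√(4πDt) = √(4π × 0.0622 × 43.2) = 5.811 m, so C_max = 17.5/(0.35 × 12.7 × 5.811) = 0.678 kg/m³.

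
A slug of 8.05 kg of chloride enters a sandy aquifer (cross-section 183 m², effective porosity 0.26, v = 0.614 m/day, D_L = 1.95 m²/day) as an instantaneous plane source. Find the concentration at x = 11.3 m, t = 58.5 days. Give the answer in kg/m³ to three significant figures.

0.00118 kg/m³

For an instantaneous plane source, C(x,t) = M/(n_e·A·√(4πDt)) · exp(−(x−vt)²/(4Dt)), with n_e·A the pore (flow) area.
Plume center vt = 0.614 × 58.5 = 35.919 m, so the well at 11.3 m is 24.619 m upgradient of the peak.
√(4πDt) = 37.86 m, giving peak height M/(n_e·A·√(4πDt)) = 8.05/(0.26 × 183 × 37.86) = 0.004469 kg/m³.
(x−vt)²/(4Dt) = (-24.619)²/(4 × 1.95 × 58.5) = 1.328; exp(−1.328) = 0.2650.
C = 0.004469 × 0.2650 = 0.00118 kg/m³.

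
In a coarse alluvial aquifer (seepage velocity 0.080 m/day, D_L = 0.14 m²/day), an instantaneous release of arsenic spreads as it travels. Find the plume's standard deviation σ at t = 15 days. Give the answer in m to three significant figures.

2.05 m

Dispersive spreading gives a Gaussian with σ² = 2Dt; advection only shifts the center.
σ = √(2 × 0.14 × 15) = 2.05 m.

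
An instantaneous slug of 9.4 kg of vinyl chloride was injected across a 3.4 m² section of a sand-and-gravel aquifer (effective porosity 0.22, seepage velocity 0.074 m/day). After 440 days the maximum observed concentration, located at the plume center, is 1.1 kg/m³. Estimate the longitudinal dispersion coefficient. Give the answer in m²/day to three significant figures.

At the plume center C_max = M/(n_e·A·√(4πDt)), so D = M²/(4πt·(n_e·A·C_max)²).
n_e·A·C_max = 0.22 × 3.4 × 1.1 = 0.8228 kg/m.
D = 9.4²/(4π × 440 × 0.8228²) = 0.0236 m²/day.

0.0236 m²/day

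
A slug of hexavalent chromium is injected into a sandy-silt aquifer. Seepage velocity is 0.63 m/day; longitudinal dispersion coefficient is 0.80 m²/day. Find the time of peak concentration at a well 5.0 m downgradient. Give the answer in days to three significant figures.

For the 1D instantaneous-source solution, setting ∂C/∂t = 0 at fixed x gives v²t² + 2Dt − x² = 0, so t = (√(D² + v²x²) − D)/v².
√(D² + v²x²) = √(0.80² + 0.63² × 5.0²) = 3.250; v² = 0.3969.
t = (3.250 − 0.80)/0.3969 = 6.17 days (vs. the pure-advection estimate x/v = 7.94 d).

6.17 days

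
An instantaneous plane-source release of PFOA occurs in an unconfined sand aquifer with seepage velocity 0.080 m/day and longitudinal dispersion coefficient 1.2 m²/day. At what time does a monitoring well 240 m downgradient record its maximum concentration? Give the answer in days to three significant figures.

For the 1D instantaneous-source solution, setting ∂C/∂t = 0 at fixed x gives v²t² + 2Dt − x² = 0, so t = (√(D² + v²x²) − D)/v².
√(D² + v²x²) = √(1.2² + 0.080² × 240²) = 19.24; v² = 0.0064.
t = (19.24 − 1.2)/0.0064 = 2820 days (vs. the pure-advection estimate x/v = 3000 d).

2820 days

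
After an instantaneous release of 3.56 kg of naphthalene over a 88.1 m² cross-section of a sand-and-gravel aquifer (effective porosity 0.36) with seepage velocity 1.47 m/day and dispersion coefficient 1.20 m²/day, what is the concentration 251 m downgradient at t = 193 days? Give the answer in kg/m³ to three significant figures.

For an instantaneous plane source, C(x,t) = M/(n_e·A·√(4πDt)) · exp(−(x−vt)²/(4Dt)), with n_e·A the pore (flow) area.
Plume center vt = 1.47 × 193 = 283.71 m, so the well at 251 m is 32.71 m upgradient of the peak.
√(4πDt) = 53.95 m, giving peak height M/(n_e·A·√(4πDt)) = 3.56/(0.36 × 88.1 × 53.95) = 0.002081 kg/m³.
(x−vt)²/(4Dt) = (-32.71)²/(4 × 1.20 × 193) = 1.155; exp(−1.155) = 0.3151.
C = 0.002081 × 0.3151 = 0.000656 kg/m³.

0.000656 kg/m³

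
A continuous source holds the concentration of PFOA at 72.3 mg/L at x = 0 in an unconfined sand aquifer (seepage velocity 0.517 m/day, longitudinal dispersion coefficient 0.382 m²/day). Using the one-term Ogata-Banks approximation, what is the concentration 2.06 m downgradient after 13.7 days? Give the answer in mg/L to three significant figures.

67.9 mg/L

For a continuous step input, C/C₀ ≈ ½·erfc((x−vt)/(2√(Dt))).
vt = 0.517 × 13.7 = 7.0829 m and 2√(Dt) = 2√(0.382 × 13.7) = 4.575 m.
Argument (x−vt)/(2√(Dt)) = (2.06 − 7.0829)/4.575 = -1.098; ½·erfc(-1.098) = 0.9398.
C = 72.3 × 0.9398 = 67.9 mg/L.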